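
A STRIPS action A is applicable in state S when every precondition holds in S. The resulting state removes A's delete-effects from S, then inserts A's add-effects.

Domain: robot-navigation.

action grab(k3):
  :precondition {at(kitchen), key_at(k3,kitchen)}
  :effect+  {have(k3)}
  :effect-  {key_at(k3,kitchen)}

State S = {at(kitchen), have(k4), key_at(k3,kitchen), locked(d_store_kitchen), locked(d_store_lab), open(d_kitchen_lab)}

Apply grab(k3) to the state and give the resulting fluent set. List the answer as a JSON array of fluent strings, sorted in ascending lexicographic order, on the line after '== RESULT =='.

Compute (S \ del) ∪ add:
  pre ⊆ S: {at(kitchen), key_at(k3,kitchen)} ⊆ S  — applicable
  S \ del = {at(kitchen), have(k4), locked(d_store_kitchen), locked(d_store_lab), open(d_kitchen_lab)}
  ∪ add   = {at(kitchen), have(k3), have(k4), locked(d_store_kitchen), locked(d_store_lab), open(d_kitchen_lab)}

== RESULT ==
["at(kitchen)", "have(k3)", "have(k4)", "locked(d_store_kitchen)", "locked(d_store_lab)", "open(d_kitchen_lab)"]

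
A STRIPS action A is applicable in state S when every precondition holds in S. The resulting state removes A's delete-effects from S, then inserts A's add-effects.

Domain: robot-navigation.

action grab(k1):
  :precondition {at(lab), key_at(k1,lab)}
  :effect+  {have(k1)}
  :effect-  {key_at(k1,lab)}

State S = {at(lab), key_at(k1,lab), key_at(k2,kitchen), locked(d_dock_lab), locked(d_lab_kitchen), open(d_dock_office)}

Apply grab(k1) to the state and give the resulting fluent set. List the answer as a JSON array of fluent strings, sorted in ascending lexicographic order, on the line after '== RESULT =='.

Progress:
  pre ⊆ S: {at(lab), key_at(k1,lab)} ⊆ S  — applicable
  S \ del = {at(lab), key_at(k2,kitchen), locked(d_dock_lab), locked(d_lab_kitchen), open(d_dock_office)}
  ∪ add   = {at(lab), have(k1), key_at(k2,kitchen), locked(d_dock_lab), locked(d_lab_kitchen), open(d_dock_office)}

== RESULT ==
["at(lab)", "have(k1)", "key_at(k2,kitchen)", "locked(d_dock_lab)", "locked(d_lab_kitchen)", "open(d_dock_office)"]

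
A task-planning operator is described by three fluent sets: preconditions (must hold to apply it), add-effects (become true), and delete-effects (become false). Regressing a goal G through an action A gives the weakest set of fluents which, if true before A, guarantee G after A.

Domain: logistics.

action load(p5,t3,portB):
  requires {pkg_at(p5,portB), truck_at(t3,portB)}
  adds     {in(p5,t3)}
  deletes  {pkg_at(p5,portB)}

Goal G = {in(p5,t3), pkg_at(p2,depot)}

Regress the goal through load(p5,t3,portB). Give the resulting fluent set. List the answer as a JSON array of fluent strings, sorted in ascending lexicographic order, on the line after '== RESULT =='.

Regress:
  G ∩ del = {}  (empty — regression defined)
  G \ add = {in(p5,t3), pkg_at(p2,depot)} \ {in(p5,t3)} = {pkg_at(p2,depot)}
  ∪ pre   = {pkg_at(p2,depot)} ∪ {pkg_at(p5,portB), truck_at(t3,portB)}
          = {pkg_at(p2,depot), pkg_at(p5,portB), truck_at(t3,portB)}

== RESULT ==
["pkg_at(p2,depot)", "pkg_at(p5,portB)", "truck_at(t3,portB)"]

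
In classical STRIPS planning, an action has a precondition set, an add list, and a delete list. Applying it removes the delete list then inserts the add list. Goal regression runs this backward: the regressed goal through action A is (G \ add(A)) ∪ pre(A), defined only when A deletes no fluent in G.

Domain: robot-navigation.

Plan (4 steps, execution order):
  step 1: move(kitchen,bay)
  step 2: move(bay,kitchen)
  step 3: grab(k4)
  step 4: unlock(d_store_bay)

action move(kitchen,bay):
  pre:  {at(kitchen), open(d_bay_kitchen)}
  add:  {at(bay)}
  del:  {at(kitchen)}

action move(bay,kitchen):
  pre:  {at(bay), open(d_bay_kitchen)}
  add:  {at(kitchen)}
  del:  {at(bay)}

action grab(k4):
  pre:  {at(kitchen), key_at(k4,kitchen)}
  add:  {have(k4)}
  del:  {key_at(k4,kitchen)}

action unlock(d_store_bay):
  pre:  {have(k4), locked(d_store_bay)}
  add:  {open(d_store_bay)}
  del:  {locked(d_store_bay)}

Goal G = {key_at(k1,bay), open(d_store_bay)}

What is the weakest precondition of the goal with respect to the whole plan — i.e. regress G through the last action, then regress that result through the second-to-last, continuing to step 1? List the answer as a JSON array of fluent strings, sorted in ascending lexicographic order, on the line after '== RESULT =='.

Regress step by step:
  through step 4 (unlock(d_store_bay)): drop {open(d_store_bay)}, keep {key_at(k1,bay)}, require {have(k4), locked(d_store_bay)}
    → {have(k4), key_at(k1,bay), locked(d_store_bay)}
  through step 3 (grab(k4)): drop {have(k4)}, keep {key_at(k1,bay), locked(d_store_bay)}, require {at(kitchen), key_at(k4,kitchen)}
    → {at(kitchen), key_at(k1,bay), key_at(k4,kitchen), locked(d_store_bay)}
  through step 2 (move(bay,kitchen)): drop {at(kitchen)}, keep {key_at(k1,bay), key_at(k4,kitchen), locked(d_store_bay)}, require {at(bay), open(d_bay_kitchen)}
    → {at(bay), key_at(k1,bay), key_at(k4,kitchen), locked(d_store_bay), open(d_bay_kitchen)}
  through step 1 (move(kitchen,bay)): drop {at(bay)}, keep {key_at(k1,bay), key_at(k4,kitchen), locked(d_store_bay), open(d_bay_kitchen)}, require {at(kitchen), open(d_bay_kitchen)}
    → {at(kitchen), key_at(k1,bay), key_at(k4,kitchen), locked(d_store_bay), open(d_bay_kitchen)}

== RESULT ==
["at(kitchen)", "key_at(k1,bay)", "key_at(k4,kitchen)", "locked(d_store_bay)", "open(d_bay_kitchen)"]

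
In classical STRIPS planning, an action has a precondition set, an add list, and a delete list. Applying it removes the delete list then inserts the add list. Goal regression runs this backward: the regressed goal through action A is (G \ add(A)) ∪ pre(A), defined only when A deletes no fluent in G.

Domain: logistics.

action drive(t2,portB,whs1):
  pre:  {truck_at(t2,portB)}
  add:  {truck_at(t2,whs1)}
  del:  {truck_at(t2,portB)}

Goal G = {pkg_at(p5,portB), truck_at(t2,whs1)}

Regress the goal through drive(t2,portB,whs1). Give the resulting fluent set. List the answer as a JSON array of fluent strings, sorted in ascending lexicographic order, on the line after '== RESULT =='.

Regress:
  G ∩ del = {}  (empty — regression defined)
  G \ add = {pkg_at(p5,portB), truck_at(t2,whs1)} \ {truck_at(t2,whs1)} = {pkg_at(p5,portB)}
  ∪ pre   = {pkg_at(p5,portB)} ∪ {truck_at(t2,portB)}
          = {pkg_at(p5,portB), truck_at(t2,portB)}

== RESULT ==
["pkg_at(p5,portB)", "truck_at(t2,portB)"]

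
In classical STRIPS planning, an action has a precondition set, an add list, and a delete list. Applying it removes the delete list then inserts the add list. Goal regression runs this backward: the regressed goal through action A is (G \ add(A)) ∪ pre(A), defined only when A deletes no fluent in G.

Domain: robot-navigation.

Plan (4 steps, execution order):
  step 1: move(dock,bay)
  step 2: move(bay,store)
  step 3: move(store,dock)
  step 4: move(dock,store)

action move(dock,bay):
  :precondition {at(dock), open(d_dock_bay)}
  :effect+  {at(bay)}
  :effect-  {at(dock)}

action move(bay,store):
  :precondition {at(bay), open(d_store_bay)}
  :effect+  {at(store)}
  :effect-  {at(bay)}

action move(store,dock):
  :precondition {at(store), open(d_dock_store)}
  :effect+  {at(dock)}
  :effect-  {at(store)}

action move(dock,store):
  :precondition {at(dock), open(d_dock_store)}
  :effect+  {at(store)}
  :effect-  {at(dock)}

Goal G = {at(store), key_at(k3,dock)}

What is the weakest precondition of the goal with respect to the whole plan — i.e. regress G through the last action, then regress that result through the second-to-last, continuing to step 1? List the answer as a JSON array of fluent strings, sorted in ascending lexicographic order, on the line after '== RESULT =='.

Regress step by step:
  through step 4 (move(dock,store)): drop {at(store)}, keep {key_at(k3,dock)}, require {at(dock), open(d_dock_store)}
    → {at(dock), key_at(k3,dock), open(d_dock_store)}
  through step 3 (move(store,dock)): drop {at(dock)}, keep {key_at(k3,dock), open(d_dock_store)}, require {at(store), open(d_dock_store)}
    → {at(store), key_at(k3,dock), open(d_dock_store)}
  through step 2 (move(bay,store)): drop {at(store)}, keep {key_at(k3,dock), open(d_dock_store)}, require {at(bay), open(d_store_bay)}
    → {at(bay), key_at(k3,dock), open(d_dock_store), open(d_store_bay)}
  through step 1 (move(dock,bay)): drop {at(bay)}, keep {key_at(k3,dock), open(d_dock_store), open(d_store_bay)}, require {at(dock), open(d_dock_bay)}
    → {at(dock), key_at(k3,dock), open(d_dock_bay), open(d_dock_store), open(d_store_bay)}

== RESULT ==
["at(dock)", "key_at(k3,dock)", "open(d_dock_bay)", "open(d_dock_store)", "open(d_store_bay)"]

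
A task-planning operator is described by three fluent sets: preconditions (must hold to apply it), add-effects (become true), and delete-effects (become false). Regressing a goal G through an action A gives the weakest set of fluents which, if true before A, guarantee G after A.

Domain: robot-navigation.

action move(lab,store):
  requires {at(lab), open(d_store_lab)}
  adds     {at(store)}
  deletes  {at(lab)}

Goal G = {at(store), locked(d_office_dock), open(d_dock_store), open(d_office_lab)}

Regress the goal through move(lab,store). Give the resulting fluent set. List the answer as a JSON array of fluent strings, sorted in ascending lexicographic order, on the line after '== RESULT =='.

Compute (G \ add) ∪ pre:
  G ∩ del = {}  (empty — regression defined)
  G \ add = {at(store), locked(d_office_dock), open(d_dock_store), open(d_office_lab)} \ {at(store)} = {locked(d_office_dock), open(d_dock_store), open(d_office_lab)}
  ∪ pre   = {locked(d_office_dock), open(d_dock_store), open(d_office_lab)} ∪ {at(lab), open(d_store_lab)}
          = {at(lab), locked(d_office_dock), open(d_dock_store), open(d_office_lab), open(d_store_lab)}

== RESULT ==
["at(lab)", "locked(d_office_dock)", "open(d_dock_store)", "open(d_office_lab)", "open(d_store_lab)"]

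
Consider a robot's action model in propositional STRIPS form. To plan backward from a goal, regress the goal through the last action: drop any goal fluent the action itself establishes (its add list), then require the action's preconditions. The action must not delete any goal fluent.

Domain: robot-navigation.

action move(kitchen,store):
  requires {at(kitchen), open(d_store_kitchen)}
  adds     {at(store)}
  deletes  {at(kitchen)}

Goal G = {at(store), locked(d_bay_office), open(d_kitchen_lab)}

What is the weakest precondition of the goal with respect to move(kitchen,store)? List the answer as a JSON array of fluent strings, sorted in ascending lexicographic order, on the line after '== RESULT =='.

Compute (G \ add) ∪ pre:
  G ∩ del = {}  (empty — regression defined)
  G \ add = {at(store), locked(d_bay_office), open(d_kitchen_lab)} \ {at(store)} = {locked(d_bay_office), open(d_kitchen_lab)}
  ∪ pre   = {locked(d_bay_office), open(d_kitchen_lab)} ∪ {at(kitchen), open(d_store_kitchen)}
          = {at(kitchen), locked(d_bay_office), open(d_kitchen_lab), open(d_store_kitchen)}

== RESULT ==
["at(kitchen)", "locked(d_bay_office)", "open(d_kitchen_lab)", "open(d_store_kitchen)"]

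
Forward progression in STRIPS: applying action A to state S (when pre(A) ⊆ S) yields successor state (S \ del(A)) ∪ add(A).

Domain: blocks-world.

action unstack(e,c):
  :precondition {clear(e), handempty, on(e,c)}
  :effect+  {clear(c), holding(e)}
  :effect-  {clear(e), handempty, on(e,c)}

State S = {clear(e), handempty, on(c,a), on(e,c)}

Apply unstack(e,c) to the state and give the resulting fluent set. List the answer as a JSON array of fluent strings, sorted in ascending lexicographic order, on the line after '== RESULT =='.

Progress:
  pre ⊆ S: {clear(e), handempty, on(e,c)} ⊆ S  — applicable
  S \ del = {on(c,a)}
  ∪ add   = {clear(c), holding(e), on(c,a)}

== RESULT ==
["clear(c)", "holding(e)", "on(c,a)"]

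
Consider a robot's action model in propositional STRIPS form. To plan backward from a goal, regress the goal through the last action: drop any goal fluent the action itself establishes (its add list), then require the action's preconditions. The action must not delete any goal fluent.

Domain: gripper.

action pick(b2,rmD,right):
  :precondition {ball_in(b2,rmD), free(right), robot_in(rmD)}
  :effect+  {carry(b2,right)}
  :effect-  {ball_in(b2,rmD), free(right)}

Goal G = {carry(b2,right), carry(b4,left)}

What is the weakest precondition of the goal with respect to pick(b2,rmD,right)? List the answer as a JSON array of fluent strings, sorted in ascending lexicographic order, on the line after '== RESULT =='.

Regress:
  G ∩ del = {}  (empty — regression defined)
  G \ add = {carry(b2,right), carry(b4,left)} \ {carry(b2,right)} = {carry(b4,left)}
  ∪ pre   = {carry(b4,left)} ∪ {ball_in(b2,rmD), free(right), robot_in(rmD)}
          = {ball_in(b2,rmD), carry(b4,left), free(right), robot_in(rmD)}

== RESULT ==
["ball_in(b2,rmD)", "carry(b4,left)", "free(right)", "robot_in(rmD)"]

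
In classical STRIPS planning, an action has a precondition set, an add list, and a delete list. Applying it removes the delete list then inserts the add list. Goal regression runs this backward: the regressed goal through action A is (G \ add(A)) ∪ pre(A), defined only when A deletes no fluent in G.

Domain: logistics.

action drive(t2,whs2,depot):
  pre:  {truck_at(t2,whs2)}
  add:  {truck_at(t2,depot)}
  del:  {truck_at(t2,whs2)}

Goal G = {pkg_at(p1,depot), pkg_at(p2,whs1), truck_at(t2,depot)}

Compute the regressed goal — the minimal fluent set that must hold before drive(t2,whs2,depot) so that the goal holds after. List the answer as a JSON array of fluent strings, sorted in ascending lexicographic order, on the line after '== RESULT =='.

Regress:
  G ∩ del = {}  (empty — regression defined)
  G \ add = {pkg_at(p1,depot), pkg_at(p2,whs1), truck_at(t2,depot)} \ {truck_at(t2,depot)} = {pkg_at(p1,depot), pkg_at(p2,whs1)}
  ∪ pre   = {pkg_at(p1,depot), pkg_at(p2,whs1)} ∪ {truck_at(t2,whs2)}
          = {pkg_at(p1,depot), pkg_at(p2,whs1), truck_at(t2,whs2)}

== RESULT ==
["pkg_at(p1,depot)", "pkg_at(p2,whs1)", "truck_at(t2,whs2)"]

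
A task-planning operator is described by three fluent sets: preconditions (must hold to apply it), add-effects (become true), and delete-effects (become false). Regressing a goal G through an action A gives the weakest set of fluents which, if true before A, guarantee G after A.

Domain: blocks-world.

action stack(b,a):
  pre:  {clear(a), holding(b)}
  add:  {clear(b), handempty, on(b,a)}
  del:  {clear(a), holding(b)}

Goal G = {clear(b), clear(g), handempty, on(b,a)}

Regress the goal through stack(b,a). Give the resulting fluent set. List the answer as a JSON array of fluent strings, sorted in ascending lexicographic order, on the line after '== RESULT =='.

Regress:
  G ∩ del = {}  (empty — regression defined)
  G \ add = {clear(b), clear(g), handempty, on(b,a)} \ {clear(b), handempty, on(b,a)} = {clear(g)}
  ∪ pre   = {clear(g)} ∪ {clear(a), holding(b)}
          = {clear(a), clear(g), holding(b)}

== RESULT ==
["clear(a)", "clear(g)", "holding(b)"]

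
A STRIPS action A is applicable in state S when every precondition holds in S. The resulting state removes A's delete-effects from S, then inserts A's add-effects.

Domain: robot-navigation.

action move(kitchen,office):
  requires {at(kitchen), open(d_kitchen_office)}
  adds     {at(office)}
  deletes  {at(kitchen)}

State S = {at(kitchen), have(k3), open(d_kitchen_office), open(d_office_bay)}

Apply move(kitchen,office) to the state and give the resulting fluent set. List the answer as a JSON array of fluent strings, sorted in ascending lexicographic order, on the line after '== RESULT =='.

Progress:
  pre ⊆ S: {at(kitchen), open(d_kitchen_office)} ⊆ S  — applicable
  S \ del = {have(k3), open(d_kitchen_office), open(d_office_bay)}
  ∪ add   = {at(office), have(k3), open(d_kitchen_office), open(d_office_bay)}

== RESULT ==
["at(office)", "have(k3)", "open(d_kitchen_office)", "open(d_office_bay)"]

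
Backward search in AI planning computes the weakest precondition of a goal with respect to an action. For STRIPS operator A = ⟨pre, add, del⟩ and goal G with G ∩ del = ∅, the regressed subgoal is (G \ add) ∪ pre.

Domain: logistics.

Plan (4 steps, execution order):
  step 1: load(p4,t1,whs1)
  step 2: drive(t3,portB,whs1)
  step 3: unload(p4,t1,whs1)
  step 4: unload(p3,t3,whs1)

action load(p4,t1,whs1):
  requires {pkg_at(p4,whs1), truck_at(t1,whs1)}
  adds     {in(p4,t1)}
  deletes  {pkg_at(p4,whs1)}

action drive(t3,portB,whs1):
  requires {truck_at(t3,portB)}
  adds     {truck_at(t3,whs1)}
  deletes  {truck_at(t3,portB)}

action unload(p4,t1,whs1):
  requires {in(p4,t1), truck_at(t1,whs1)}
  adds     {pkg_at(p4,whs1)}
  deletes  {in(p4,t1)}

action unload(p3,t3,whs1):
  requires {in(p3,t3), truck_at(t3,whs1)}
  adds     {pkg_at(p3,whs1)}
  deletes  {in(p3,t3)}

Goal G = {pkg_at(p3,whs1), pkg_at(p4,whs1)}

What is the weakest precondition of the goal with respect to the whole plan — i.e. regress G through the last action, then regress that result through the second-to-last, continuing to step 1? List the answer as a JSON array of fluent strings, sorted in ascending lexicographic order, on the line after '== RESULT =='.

Work backward from the goal:
  through step 4 (unload(p3,t3,whs1)): drop {pkg_at(p3,whs1)}, keep {pkg_at(p4,whs1)}, require {in(p3,t3), truck_at(t3,whs1)}
    → {in(p3,t3), pkg_at(p4,whs1), truck_at(t3,whs1)}
  through step 3 (unload(p4,t1,whs1)): drop {pkg_at(p4,whs1)}, keep {in(p3,t3), truck_at(t3,whs1)}, require {in(p4,t1), truck_at(t1,whs1)}
    → {in(p3,t3), in(p4,t1), truck_at(t1,whs1), truck_at(t3,whs1)}
  through step 2 (drive(t3,portB,whs1)): drop {truck_at(t3,whs1)}, keep {in(p3,t3), in(p4,t1), truck_at(t1,whs1)}, require {truck_at(t3,portB)}
    → {in(p3,t3), in(p4,t1), truck_at(t1,whs1), truck_at(t3,portB)}
  through step 1 (load(p4,t1,whs1)): drop {in(p4,t1)}, keep {in(p3,t3), truck_at(t1,whs1), truck_at(t3,portB)}, require {pkg_at(p4,whs1), truck_at(t1,whs1)}
    → {in(p3,t3), pkg_at(p4,whs1), truck_at(t1,whs1), truck_at(t3,portB)}

== RESULT ==
["in(p3,t3)", "pkg_at(p4,whs1)", "truck_at(t1,whs1)", "truck_at(t3,portB)"]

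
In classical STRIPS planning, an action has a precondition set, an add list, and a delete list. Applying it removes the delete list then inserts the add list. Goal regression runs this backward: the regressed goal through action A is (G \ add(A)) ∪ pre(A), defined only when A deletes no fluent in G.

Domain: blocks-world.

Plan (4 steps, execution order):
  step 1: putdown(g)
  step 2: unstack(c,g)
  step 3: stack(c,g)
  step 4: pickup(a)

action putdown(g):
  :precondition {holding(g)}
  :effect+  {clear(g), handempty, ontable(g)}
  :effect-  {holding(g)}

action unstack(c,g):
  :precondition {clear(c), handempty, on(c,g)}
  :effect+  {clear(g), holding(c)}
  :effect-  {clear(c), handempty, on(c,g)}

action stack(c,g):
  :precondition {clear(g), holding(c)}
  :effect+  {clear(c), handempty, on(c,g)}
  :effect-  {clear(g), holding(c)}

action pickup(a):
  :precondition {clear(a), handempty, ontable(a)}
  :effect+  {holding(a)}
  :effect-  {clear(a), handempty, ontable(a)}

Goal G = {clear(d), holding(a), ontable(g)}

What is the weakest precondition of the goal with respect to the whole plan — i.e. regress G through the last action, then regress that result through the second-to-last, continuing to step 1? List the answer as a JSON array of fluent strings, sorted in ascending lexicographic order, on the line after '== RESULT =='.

Work backward from the goal:
  through step 4 (pickup(a)): drop {holding(a)}, keep {clear(d), ontable(g)}, require {clear(a), handempty, ontable(a)}
    → {clear(a), clear(d), handempty, ontable(a), ontable(g)}
  through step 3 (stack(c,g)): drop {handempty}, keep {clear(a), clear(d), ontable(a), ontable(g)}, require {clear(g), holding(c)}
    → {clear(a), clear(d), clear(g), holding(c), ontable(a), ontable(g)}
  through step 2 (unstack(c,g)): drop {clear(g), holding(c)}, keep {clear(a), clear(d), ontable(a), ontable(g)}, require {clear(c), handempty, on(c,g)}
    → {clear(a), clear(c), clear(d), handempty, on(c,g), ontable(a), ontable(g)}
  through step 1 (putdown(g)): drop {handempty, ontable(g)}, keep {clear(a), clear(c), clear(d), on(c,g), ontable(a)}, require {holding(g)}
    → {clear(a), clear(c), clear(d), holding(g), on(c,g), ontable(a)}

== RESULT ==
["clear(a)", "clear(c)", "clear(d)", "holding(g)", "on(c,g)", "ontable(a)"]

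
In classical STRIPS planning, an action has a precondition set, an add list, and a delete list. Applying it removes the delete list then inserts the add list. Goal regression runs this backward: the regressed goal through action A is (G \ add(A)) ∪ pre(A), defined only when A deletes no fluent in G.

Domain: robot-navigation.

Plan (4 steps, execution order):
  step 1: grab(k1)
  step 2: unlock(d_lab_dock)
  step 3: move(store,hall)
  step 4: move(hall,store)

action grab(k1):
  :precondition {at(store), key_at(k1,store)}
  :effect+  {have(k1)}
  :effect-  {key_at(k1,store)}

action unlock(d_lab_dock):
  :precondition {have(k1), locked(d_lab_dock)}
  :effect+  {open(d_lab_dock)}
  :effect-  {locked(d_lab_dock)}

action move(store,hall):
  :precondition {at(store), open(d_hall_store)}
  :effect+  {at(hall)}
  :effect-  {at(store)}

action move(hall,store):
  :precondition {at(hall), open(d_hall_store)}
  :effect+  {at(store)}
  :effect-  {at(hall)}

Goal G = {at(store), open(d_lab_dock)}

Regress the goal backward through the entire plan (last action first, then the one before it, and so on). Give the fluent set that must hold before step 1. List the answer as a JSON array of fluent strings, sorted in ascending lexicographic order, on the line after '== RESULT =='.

Regress step by step:
  through step 4 (move(hall,store)): drop {at(store)}, keep {open(d_lab_dock)}, require {at(hall), open(d_hall_store)}
    → {at(hall), open(d_hall_store), open(d_lab_dock)}
  through step 3 (move(store,hall)): drop {at(hall)}, keep {open(d_hall_store), open(d_lab_dock)}, require {at(store), open(d_hall_store)}
    → {at(store), open(d_hall_store), open(d_lab_dock)}
  through step 2 (unlock(d_lab_dock)): drop {open(d_lab_dock)}, keep {at(store), open(d_hall_store)}, require {have(k1), locked(d_lab_dock)}
    → {at(store), have(k1), locked(d_lab_dock), open(d_hall_store)}
  through step 1 (grab(k1)): drop {have(k1)}, keep {at(store), locked(d_lab_dock), open(d_hall_store)}, require {at(store), key_at(k1,store)}
    → {at(store), key_at(k1,store), locked(d_lab_dock), open(d_hall_store)}

== RESULT ==
["at(store)", "key_at(k1,store)", "locked(d_lab_dock)", "open(d_hall_store)"]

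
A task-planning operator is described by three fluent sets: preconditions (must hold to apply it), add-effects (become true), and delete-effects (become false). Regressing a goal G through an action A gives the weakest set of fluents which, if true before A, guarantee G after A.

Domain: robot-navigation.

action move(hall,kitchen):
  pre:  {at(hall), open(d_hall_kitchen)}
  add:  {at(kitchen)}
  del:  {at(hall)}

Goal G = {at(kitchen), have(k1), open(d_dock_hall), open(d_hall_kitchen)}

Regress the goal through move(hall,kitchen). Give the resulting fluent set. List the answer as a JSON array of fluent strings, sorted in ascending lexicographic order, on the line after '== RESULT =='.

Compute (G \ add) ∪ pre:
  G ∩ del = {}  (empty — regression defined)
  G \ add = {at(kitchen), have(k1), open(d_dock_hall), open(d_hall_kitchen)} \ {at(kitchen)} = {have(k1), open(d_dock_hall), open(d_hall_kitchen)}
  ∪ pre   = {have(k1), open(d_dock_hall), open(d_hall_kitchen)} ∪ {at(hall), open(d_hall_kitchen)}
          = {at(hall), have(k1), open(d_dock_hall), open(d_hall_kitchen)}

== RESULT ==
["at(hall)", "have(k1)", "open(d_dock_hall)", "open(d_hall_kitchen)"]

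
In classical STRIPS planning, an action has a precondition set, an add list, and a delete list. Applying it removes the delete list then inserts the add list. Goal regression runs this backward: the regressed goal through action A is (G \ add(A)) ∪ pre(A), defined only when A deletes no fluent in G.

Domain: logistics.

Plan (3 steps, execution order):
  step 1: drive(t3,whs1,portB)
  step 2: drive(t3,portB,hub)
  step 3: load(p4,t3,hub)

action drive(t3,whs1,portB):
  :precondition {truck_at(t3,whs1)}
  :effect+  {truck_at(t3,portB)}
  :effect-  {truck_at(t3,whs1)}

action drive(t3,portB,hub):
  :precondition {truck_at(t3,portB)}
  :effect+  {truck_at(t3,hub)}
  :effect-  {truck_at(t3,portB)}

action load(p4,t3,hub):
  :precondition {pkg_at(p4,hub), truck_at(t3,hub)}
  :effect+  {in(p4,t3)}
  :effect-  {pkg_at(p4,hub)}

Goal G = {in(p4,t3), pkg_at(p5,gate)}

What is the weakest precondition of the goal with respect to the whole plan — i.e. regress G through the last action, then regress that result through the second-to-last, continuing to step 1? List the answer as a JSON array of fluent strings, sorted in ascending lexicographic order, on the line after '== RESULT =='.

Regress step by step:
  through step 3 (load(p4,t3,hub)): drop {in(p4,t3)}, keep {pkg_at(p5,gate)}, require {pkg_at(p4,hub), truck_at(t3,hub)}
    → {pkg_at(p4,hub), pkg_at(p5,gate), truck_at(t3,hub)}
  through step 2 (drive(t3,portB,hub)): drop {truck_at(t3,hub)}, keep {pkg_at(p4,hub), pkg_at(p5,gate)}, require {truck_at(t3,portB)}
    → {pkg_at(p4,hub), pkg_at(p5,gate), truck_at(t3,portB)}
  through step 1 (drive(t3,whs1,portB)): drop {truck_at(t3,portB)}, keep {pkg_at(p4,hub), pkg_at(p5,gate)}, require {truck_at(t3,whs1)}
    → {pkg_at(p4,hub), pkg_at(p5,gate), truck_at(t3,whs1)}

== RESULT ==
["pkg_at(p4,hub)", "pkg_at(p5,gate)", "truck_at(t3,whs1)"]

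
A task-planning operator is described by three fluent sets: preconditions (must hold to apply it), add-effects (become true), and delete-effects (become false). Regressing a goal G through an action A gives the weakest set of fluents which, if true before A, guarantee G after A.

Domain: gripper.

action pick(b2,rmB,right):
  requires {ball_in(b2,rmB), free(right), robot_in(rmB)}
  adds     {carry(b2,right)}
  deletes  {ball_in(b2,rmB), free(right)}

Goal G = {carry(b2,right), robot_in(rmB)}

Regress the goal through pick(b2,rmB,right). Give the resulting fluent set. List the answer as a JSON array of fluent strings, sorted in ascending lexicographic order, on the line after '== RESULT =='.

Regress:
  G ∩ del = {}  (empty — regression defined)
  G \ add = {carry(b2,right), robot_in(rmB)} \ {carry(b2,right)} = {robot_in(rmB)}
  ∪ pre   = {robot_in(rmB)} ∪ {ball_in(b2,rmB), free(right), robot_in(rmB)}
          = {ball_in(b2,rmB), free(right), robot_in(rmB)}

== RESULT ==
["ball_in(b2,rmB)", "free(right)", "robot_in(rmB)"]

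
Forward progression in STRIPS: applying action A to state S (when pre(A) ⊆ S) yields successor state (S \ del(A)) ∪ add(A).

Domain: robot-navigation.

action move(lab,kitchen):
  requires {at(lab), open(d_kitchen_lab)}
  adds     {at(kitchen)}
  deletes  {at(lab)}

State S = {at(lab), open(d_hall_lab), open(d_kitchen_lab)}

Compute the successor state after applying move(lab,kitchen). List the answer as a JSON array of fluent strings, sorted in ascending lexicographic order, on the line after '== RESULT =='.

Progress:
  pre ⊆ S: {at(lab), open(d_kitchen_lab)} ⊆ S  — applicable
  S \ del = {open(d_hall_lab), open(d_kitchen_lab)}
  ∪ add   = {at(kitchen), open(d_hall_lab), open(d_kitchen_lab)}

== RESULT ==
["at(kitchen)", "open(d_hall_lab)", "open(d_kitchen_lab)"]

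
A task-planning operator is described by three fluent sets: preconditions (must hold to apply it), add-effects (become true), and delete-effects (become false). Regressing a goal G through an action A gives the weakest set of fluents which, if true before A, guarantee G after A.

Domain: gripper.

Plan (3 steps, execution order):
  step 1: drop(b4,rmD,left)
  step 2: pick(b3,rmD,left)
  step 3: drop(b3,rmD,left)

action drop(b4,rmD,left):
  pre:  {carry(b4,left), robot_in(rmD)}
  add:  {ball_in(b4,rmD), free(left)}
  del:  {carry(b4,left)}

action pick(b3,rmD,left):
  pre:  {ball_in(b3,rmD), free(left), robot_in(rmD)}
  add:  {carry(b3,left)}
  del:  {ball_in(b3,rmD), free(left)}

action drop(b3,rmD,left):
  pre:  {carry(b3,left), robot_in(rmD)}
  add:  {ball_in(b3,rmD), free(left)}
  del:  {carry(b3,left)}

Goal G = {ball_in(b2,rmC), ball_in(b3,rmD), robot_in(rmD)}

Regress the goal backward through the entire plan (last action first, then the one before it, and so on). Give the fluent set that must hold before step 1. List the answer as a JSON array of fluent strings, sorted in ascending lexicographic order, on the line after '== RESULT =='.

Regress step by step:
  through step 3 (drop(b3,rmD,left)): drop {ball_in(b3,rmD)}, keep {ball_in(b2,rmC), robot_in(rmD)}, require {carry(b3,left), robot_in(rmD)}
    → {ball_in(b2,rmC), carry(b3,left), robot_in(rmD)}
  through step 2 (pick(b3,rmD,left)): drop {carry(b3,left)}, keep {ball_in(b2,rmC), robot_in(rmD)}, require {ball_in(b3,rmD), free(left), robot_in(rmD)}
    → {ball_in(b2,rmC), ball_in(b3,rmD), free(left), robot_in(rmD)}
  through step 1 (drop(b4,rmD,left)): drop {free(left)}, keep {ball_in(b2,rmC), ball_in(b3,rmD), robot_in(rmD)}, require {carry(b4,left), robot_in(rmD)}
    → {ball_in(b2,rmC), ball_in(b3,rmD), carry(b4,left), robot_in(rmD)}

== RESULT ==
["ball_in(b2,rmC)", "ball_in(b3,rmD)", "carry(b4,left)", "robot_in(rmD)"]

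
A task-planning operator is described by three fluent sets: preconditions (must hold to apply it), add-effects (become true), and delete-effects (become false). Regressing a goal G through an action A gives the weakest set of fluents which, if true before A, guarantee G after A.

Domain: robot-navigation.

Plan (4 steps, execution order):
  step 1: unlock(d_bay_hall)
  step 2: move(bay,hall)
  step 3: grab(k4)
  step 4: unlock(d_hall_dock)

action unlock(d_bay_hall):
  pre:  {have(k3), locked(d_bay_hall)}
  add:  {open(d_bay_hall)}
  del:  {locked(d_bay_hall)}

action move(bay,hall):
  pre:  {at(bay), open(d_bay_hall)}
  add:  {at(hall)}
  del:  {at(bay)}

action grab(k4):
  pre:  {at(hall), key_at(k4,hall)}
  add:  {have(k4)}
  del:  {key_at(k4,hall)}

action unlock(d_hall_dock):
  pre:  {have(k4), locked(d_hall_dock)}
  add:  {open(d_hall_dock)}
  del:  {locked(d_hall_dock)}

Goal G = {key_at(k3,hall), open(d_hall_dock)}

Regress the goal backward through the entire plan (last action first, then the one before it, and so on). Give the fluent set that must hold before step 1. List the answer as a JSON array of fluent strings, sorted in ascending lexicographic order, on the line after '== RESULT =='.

Work backward from the goal:
  through step 4 (unlock(d_hall_dock)): drop {open(d_hall_dock)}, keep {key_at(k3,hall)}, require {have(k4), locked(d_hall_dock)}
    → {have(k4), key_at(k3,hall), locked(d_hall_dock)}
  through step 3 (grab(k4)): drop {have(k4)}, keep {key_at(k3,hall), locked(d_hall_dock)}, require {at(hall), key_at(k4,hall)}
    → {at(hall), key_at(k3,hall), key_at(k4,hall), locked(d_hall_dock)}
  through step 2 (move(bay,hall)): drop {at(hall)}, keep {key_at(k3,hall), key_at(k4,hall), locked(d_hall_dock)}, require {at(bay), open(d_bay_hall)}
    → {at(bay), key_at(k3,hall), key_at(k4,hall), locked(d_hall_dock), open(d_bay_hall)}
  through step 1 (unlock(d_bay_hall)): drop {open(d_bay_hall)}, keep {at(bay), key_at(k3,hall), key_at(k4,hall), locked(d_hall_dock)}, require {have(k3), locked(d_bay_hall)}
    → {at(bay), have(k3), key_at(k3,hall), key_at(k4,hall), locked(d_bay_hall), locked(d_hall_dock)}

== RESULT ==
["at(bay)", "have(k3)", "key_at(k3,hall)", "key_at(k4,hall)", "locked(d_bay_hall)", "locked(d_hall_dock)"]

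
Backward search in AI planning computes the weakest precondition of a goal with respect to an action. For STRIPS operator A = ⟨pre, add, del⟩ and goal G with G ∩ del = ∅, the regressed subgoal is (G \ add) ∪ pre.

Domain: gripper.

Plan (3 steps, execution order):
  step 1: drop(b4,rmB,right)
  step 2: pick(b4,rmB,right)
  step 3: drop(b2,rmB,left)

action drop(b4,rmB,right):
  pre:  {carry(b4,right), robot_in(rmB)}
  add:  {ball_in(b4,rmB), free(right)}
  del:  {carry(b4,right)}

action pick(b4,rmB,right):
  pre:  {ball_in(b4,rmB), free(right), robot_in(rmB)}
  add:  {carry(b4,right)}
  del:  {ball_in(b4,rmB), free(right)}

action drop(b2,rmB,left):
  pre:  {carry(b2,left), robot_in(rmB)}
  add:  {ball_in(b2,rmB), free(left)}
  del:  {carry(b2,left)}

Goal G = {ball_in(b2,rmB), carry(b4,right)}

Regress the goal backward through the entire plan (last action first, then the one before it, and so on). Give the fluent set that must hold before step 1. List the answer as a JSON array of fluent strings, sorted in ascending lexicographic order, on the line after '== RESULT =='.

Work backward from the goal:
  through step 3 (drop(b2,rmB,left)): drop {ball_in(b2,rmB)}, keep {carry(b4,right)}, require {carry(b2,left), robot_in(rmB)}
    → {carry(b2,left), carry(b4,right), robot_in(rmB)}
  through step 2 (pick(b4,rmB,right)): drop {carry(b4,right)}, keep {carry(b2,left), robot_in(rmB)}, require {ball_in(b4,rmB), free(right), robot_in(rmB)}
    → {ball_in(b4,rmB), carry(b2,left), free(right), robot_in(rmB)}
  through step 1 (drop(b4,rmB,right)): drop {ball_in(b4,rmB), free(right)}, keep {carry(b2,left), robot_in(rmB)}, require {carry(b4,right), robot_in(rmB)}
    → {carry(b2,left), carry(b4,right), robot_in(rmB)}

== RESULT ==
["carry(b2,left)", "carry(b4,right)", "robot_in(rmB)"]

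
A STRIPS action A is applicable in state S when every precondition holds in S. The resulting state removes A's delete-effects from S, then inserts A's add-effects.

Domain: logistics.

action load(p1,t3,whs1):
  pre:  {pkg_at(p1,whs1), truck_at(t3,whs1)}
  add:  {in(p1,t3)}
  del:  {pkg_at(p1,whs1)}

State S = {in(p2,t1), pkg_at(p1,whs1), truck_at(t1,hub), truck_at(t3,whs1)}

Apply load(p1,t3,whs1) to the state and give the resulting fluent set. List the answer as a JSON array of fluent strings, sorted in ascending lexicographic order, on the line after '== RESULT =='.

Compute (S \ del) ∪ add:
  pre ⊆ S: {pkg_at(p1,whs1), truck_at(t3,whs1)} ⊆ S  — applicable
  S \ del = {in(p2,t1), truck_at(t1,hub), truck_at(t3,whs1)}
  ∪ add   = {in(p1,t3), in(p2,t1), truck_at(t1,hub), truck_at(t3,whs1)}

== RESULT ==
["in(p1,t3)", "in(p2,t1)", "truck_at(t1,hub)", "truck_at(t3,whs1)"]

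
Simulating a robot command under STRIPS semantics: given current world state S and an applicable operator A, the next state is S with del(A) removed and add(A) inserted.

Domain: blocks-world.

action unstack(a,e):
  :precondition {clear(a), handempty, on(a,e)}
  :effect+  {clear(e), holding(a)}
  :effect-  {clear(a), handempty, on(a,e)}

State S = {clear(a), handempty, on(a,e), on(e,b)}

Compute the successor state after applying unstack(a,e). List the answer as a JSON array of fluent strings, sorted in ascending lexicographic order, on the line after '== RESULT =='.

Progress:
  pre ⊆ S: {clear(a), handempty, on(a,e)} ⊆ S  — applicable
  S \ del = {on(e,b)}
  ∪ add   = {clear(e), holding(a), on(e,b)}

== RESULT ==
["clear(e)", "holding(a)", "on(e,b)"]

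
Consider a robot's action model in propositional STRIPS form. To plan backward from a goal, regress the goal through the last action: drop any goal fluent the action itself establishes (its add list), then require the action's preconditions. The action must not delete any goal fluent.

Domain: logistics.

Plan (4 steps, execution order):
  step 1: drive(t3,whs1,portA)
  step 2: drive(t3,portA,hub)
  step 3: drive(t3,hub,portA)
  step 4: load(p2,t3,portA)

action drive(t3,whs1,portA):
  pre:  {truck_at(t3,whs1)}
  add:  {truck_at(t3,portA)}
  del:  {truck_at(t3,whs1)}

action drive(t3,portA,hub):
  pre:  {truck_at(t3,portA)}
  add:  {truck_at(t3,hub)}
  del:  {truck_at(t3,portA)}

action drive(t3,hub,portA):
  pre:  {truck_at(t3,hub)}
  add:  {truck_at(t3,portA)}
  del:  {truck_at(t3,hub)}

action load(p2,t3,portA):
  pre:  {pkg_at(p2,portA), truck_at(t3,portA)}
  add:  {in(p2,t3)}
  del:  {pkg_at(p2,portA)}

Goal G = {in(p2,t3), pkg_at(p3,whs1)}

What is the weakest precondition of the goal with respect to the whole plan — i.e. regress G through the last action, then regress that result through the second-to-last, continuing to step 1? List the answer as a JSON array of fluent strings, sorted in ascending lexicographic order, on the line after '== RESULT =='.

Regress step by step:
  through step 4 (load(p2,t3,portA)): drop {in(p2,t3)}, keep {pkg_at(p3,whs1)}, require {pkg_at(p2,portA), truck_at(t3,portA)}
    → {pkg_at(p2,portA), pkg_at(p3,whs1), truck_at(t3,portA)}
  through step 3 (drive(t3,hub,portA)): drop {truck_at(t3,portA)}, keep {pkg_at(p2,portA), pkg_at(p3,whs1)}, require {truck_at(t3,hub)}
    → {pkg_at(p2,portA), pkg_at(p3,whs1), truck_at(t3,hub)}
  through step 2 (drive(t3,portA,hub)): drop {truck_at(t3,hub)}, keep {pkg_at(p2,portA), pkg_at(p3,whs1)}, require {truck_at(t3,portA)}
    → {pkg_at(p2,portA), pkg_at(p3,whs1), truck_at(t3,portA)}
  through step 1 (drive(t3,whs1,portA)): drop {truck_at(t3,portA)}, keep {pkg_at(p2,portA), pkg_at(p3,whs1)}, require {truck_at(t3,whs1)}
    → {pkg_at(p2,portA), pkg_at(p3,whs1), truck_at(t3,whs1)}

== RESULT ==
["pkg_at(p2,portA)", "pkg_at(p3,whs1)", "truck_at(t3,whs1)"]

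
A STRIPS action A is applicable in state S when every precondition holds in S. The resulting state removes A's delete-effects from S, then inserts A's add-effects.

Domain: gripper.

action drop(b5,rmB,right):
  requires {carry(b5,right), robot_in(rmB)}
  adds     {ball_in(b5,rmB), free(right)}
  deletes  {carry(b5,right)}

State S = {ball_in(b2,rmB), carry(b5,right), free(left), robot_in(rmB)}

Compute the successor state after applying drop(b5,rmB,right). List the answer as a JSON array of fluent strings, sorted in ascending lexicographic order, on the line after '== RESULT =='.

Progress:
  pre ⊆ S: {carry(b5,right), robot_in(rmB)} ⊆ S  — applicable
  S \ del = {ball_in(b2,rmB), free(left), robot_in(rmB)}
  ∪ add   = {ball_in(b2,rmB), ball_in(b5,rmB), free(left), free(right), robot_in(rmB)}

== RESULT ==
["ball_in(b2,rmB)", "ball_in(b5,rmB)", "free(left)", "free(right)", "robot_in(rmB)"]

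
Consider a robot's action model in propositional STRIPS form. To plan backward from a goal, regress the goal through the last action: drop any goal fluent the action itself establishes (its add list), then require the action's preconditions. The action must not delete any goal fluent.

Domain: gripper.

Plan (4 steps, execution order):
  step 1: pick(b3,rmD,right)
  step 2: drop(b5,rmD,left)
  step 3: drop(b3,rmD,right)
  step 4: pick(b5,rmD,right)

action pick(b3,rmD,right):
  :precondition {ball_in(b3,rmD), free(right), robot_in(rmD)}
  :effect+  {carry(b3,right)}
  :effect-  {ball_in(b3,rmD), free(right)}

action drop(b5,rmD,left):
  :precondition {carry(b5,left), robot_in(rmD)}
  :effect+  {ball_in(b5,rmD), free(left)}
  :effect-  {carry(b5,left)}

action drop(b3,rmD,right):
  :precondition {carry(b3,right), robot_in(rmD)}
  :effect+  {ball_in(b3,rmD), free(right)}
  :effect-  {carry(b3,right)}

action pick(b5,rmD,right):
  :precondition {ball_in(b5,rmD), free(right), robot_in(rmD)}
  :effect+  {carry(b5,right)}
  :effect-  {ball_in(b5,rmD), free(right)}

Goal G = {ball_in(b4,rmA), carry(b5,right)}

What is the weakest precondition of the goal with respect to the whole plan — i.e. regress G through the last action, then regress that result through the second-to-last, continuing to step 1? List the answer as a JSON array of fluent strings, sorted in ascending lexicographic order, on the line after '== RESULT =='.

Regress step by step:
  through step 4 (pick(b5,rmD,right)): drop {carry(b5,right)}, keep {ball_in(b4,rmA)}, require {ball_in(b5,rmD), free(right), robot_in(rmD)}
    → {ball_in(b4,rmA), ball_in(b5,rmD), free(right), robot_in(rmD)}
  through step 3 (drop(b3,rmD,right)): drop {free(right)}, keep {ball_in(b4,rmA), ball_in(b5,rmD), robot_in(rmD)}, require {carry(b3,right), robot_in(rmD)}
    → {ball_in(b4,rmA), ball_in(b5,rmD), carry(b3,right), robot_in(rmD)}
  through step 2 (drop(b5,rmD,left)): drop {ball_in(b5,rmD)}, keep {ball_in(b4,rmA), carry(b3,right), robot_in(rmD)}, require {carry(b5,left), robot_in(rmD)}
    → {ball_in(b4,rmA), carry(b3,right), carry(b5,left), robot_in(rmD)}
  through step 1 (pick(b3,rmD,right)): drop {carry(b3,right)}, keep {ball_in(b4,rmA), carry(b5,left), robot_in(rmD)}, require {ball_in(b3,rmD), free(right), robot_in(rmD)}
    → {ball_in(b3,rmD), ball_in(b4,rmA), carry(b5,left), free(right), robot_in(rmD)}

== RESULT ==
["ball_in(b3,rmD)", "ball_in(b4,rmA)", "carry(b5,left)", "free(right)", "robot_in(rmD)"]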